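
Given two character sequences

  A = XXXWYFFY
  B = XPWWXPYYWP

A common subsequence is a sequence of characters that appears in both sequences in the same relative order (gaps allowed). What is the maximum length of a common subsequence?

4

Let dp[i][j] be the LCS length of the first i characters of A and the first j characters of B. dp[i][j] = dp[i-1][j-1]+1 when the i-th and j-th characters match, else max(dp[i-1][j], dp[i][j-1]).
    ·  X  P  W  W  X  P  Y  Y  W  P
 ·  0  0  0  0  0  0  0  0  0  0  0
 X  0  1  1  1  1  1  1  1  1  1  1
 X  0  1  1  1  1  2  2  2  2  2  2
 X  0  1  1  1  1  2  2  2  2  2  2
 W  0  1  1  2  2  2  2  2  2  3  3
 Y  0  1  1  2  2  2  2  3  3  3  3
 F  0  1  1  2  2  2  2  3  3  3  3
 F  0  1  1  2  2  2  2  3  3  3  3
 Y  0  1  1  2  2  2  2  3  4  4  4
dp[8][10] = 4. One LCS (by backtracking along matches): XXYY.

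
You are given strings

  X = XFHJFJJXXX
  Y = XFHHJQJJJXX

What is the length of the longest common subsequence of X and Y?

Match X (X #1, Y #1), then F (X #2, Y #2), then H (X #3, Y #4), then J (X #4, Y #7), then J (X #6, Y #8), then J (X #7, Y #9), then X (X #9, Y #10), then X (X #10, Y #11) — 8 characters in the same relative order in both. dp[10][11] = 8 confirms this is the maximum.

8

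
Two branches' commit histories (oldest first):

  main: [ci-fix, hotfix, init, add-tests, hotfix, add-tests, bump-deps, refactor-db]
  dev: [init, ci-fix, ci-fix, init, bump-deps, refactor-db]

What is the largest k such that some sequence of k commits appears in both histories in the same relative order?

Match ci-fix [1,3]; then init [3,4]; then bump-deps [7,5]; then refactor-db [8,6] — 4 commits in the same relative order in both. The LCS DP gives dp[8][6] = 4, so this is optimal.

4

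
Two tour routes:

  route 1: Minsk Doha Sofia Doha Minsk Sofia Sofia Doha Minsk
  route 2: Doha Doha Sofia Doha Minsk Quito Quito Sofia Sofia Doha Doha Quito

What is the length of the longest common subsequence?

7

Pick Doha (route 1 #2, route 2 #2), Sofia (route 1 #3, route 2 #3), Doha (route 1 #4, route 2 #4), Minsk (route 1 #5, route 2 #5), Sofia (route 1 #6, route 2 #8), Sofia (route 1 #7, route 2 #9), Doha (route 1 #8, route 2 #11); all 7 stops appear in both, in order. dp[9][12] = 7 confirms this is the maximum.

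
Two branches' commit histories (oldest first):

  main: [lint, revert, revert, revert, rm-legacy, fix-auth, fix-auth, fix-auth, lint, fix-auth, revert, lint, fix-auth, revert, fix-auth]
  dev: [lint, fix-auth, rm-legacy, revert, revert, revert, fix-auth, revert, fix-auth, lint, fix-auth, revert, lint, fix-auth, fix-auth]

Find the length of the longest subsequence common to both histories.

12

One common subsequence of length 12: lint at main[1]=dev[1], then revert at main[2]=dev[4], then revert at main[3]=dev[5], then revert at main[4]=dev[6], then fix-auth at main[6]=dev[7], then fix-auth at main[8]=dev[9], then lint at main[9]=dev[10], then fix-auth at main[10]=dev[11], then revert at main[11]=dev[12], then lint at main[12]=dev[13], then fix-auth at main[13]=dev[14], then fix-auth at main[15]=dev[15]. The LCS DP gives dp[15][15] = 12, so this is optimal.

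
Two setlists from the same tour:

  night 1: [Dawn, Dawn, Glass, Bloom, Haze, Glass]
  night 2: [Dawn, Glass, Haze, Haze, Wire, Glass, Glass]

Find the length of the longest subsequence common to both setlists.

4

One common subsequence of length 4: Dawn [2,1], then Glass [3,2], then Haze [5,4], then Glass [6,7]. dp[6][7] = 4 confirms this is the maximum.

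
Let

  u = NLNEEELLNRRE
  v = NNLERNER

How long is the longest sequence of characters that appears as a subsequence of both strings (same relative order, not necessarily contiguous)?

5

Taking N (u #1, v #2), L (u #2, v #3), N (u #3, v #6), E (u #6, v #7), R (u #11, v #8) gives a common subsequence of length 5. dp[12][8] = 5 confirms this is the maximum.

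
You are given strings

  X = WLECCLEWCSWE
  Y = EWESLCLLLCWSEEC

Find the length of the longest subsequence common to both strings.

7

Match W [1,2], then L [2,5], then C [4,6], then C [5,10], then W [8,11], then S [10,12], then E [12,14] — 7 characters in the same relative order in both. The LCS DP gives dp[12][15] = 7, so this is optimal.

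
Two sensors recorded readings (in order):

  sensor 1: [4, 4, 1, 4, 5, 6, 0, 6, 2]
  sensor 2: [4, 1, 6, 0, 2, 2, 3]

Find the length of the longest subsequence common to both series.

Pick 4 [2,1] → 1 [3,2] → 6 [6,3] → 0 [7,4] → 2 [9,6]; all 5 values appear in both, in order. dp[9][7] = 5 confirms this is the maximum.

5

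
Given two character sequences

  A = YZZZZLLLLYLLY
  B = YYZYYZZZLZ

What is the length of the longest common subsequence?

Let dp[i][j] be the LCS length of the first i characters of A and the first j characters of B. dp[i][j] = dp[i-1][j-1]+1 when the i-th and j-th characters match, else max(dp[i-1][j], dp[i][j-1]).
    ·  Y  Y  Z  Y  Y  Z  Z  Z  L  Z
 ·  0  0  0  0  0  0  0  0  0  0  0
 Y  0  1  1  1  1  1  1  1  1  1  1
 Z  0  1  1  2  2  2  2  2  2  2  2
 Z  0  1  1  2  2  2  3  3  3  3  3
 Z  0  1  1  2  2  2  3  4  4  4  4
 Z  0  1  1  2  2  2  3  4  5  5  5
 L  0  1  1  2  2  2  3  4  5  6  6
 L  0  1  1  2  2  2  3  4  5  6  6
 L  0  1  1  2  2  2  3  4  5  6  6
 L  0  1  1  2  2  2  3  4  5  6  6
 Y  0  1  2  2  3  3  3  4  5  6  6
 L  0  1  2  2  3  3  3  4  5  6  6
 L  0  1  2  2  3  3  3  4  5  6  6
 Y  0  1  2  2  3  4  4  4  5  6  6
dp[13][10] = 6. One LCS (by backtracking along matches): YZZZZL.

6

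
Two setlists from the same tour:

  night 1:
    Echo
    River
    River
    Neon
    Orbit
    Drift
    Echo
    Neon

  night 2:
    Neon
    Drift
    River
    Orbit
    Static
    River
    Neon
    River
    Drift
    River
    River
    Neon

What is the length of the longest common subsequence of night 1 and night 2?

5

Match River at night 1[2]=night 2[3]; then River at night 1[3]=night 2[6]; then Neon at night 1[4]=night 2[7]; then Drift at night 1[6]=night 2[9]; then Neon at night 1[8]=night 2[12] — 5 songs in the same relative order in both. Since dp[8][12] = 5, nothing longer is possible.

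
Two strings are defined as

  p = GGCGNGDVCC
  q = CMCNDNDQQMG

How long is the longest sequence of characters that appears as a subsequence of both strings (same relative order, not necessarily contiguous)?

3

Pick C (p #3, q #3) → N (p #5, q #6) → G (p #6, q #11); all 3 characters appear in both, in order. dp[10][11] = 3 confirms this is the maximum.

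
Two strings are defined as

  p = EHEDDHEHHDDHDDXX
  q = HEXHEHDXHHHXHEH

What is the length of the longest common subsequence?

8

One common subsequence of length 8: E (p #1, q #2), then H (p #2, q #4), then E (p #3, q #5), then D (p #4, q #7), then H (p #6, q #10), then H (p #8, q #11), then H (p #9, q #13), then H (p #12, q #15), and the DP table's final entry dp[16][15] is also 8, so no common subsequence is longer.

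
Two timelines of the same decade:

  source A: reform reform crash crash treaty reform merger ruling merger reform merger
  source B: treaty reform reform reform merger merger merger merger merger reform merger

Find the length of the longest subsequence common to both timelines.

7

Match reform at source A[1]=source B[2] → reform at source A[2]=source B[3] → reform at source A[6]=source B[4] → merger at source A[7]=source B[8] → merger at source A[9]=source B[9] → reform at source A[10]=source B[10] → merger at source A[11]=source B[11] — 7 events in the same relative order in both. The LCS DP gives dp[11][11] = 7, so this is optimal.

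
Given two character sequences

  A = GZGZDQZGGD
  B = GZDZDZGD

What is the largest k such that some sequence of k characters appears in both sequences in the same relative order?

Pick G (A #1, B #1), then Z (A #2, B #2), then Z (A #4, B #4), then D (A #5, B #5), then Z (A #7, B #6), then G (A #9, B #7), then D (A #10, B #8); all 7 characters appear in both, in order. The LCS DP gives dp[10][8] = 7, so this is optimal.

7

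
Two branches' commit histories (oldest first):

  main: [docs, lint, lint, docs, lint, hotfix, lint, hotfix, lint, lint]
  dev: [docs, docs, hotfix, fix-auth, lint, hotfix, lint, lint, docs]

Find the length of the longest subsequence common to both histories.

7

Match docs (main #1, dev #1), then docs (main #4, dev #2), then hotfix (main #6, dev #3), then lint (main #7, dev #5), then hotfix (main #8, dev #6), then lint (main #9, dev #7), then lint (main #10, dev #8) — 7 commits in the same relative order in both. dp[10][9] = 7 confirms this is the maximum.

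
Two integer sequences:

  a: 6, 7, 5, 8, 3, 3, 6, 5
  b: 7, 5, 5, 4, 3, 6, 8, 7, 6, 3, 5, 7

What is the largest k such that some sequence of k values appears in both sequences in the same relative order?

One common subsequence of length 5: 7 (a #2, b #1) → 5 (a #3, b #3) → 8 (a #4, b #7) → 3 (a #6, b #10) → 5 (a #8, b #11). dp[8][12] = 5 confirms this is the maximum.

5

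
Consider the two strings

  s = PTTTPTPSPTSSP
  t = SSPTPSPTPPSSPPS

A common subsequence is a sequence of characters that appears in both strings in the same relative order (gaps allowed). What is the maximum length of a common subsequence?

Pick P (s #1, t #3); then T (s #2, t #4); then P (s #5, t #7); then T (s #6, t #8); then P (s #7, t #9); then P (s #9, t #10); then S (s #11, t #11); then S (s #12, t #12); then P (s #13, t #14); all 9 characters appear in both, in order. The LCS DP gives dp[13][15] = 9, so this is optimal.

9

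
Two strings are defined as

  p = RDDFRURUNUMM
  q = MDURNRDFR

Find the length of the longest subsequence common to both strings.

One common subsequence of length 4: R at p[1]=q[6], then D at p[3]=q[7], then F at p[4]=q[8], then R at p[7]=q[9]. Since dp[12][9] = 4, nothing longer is possible.

4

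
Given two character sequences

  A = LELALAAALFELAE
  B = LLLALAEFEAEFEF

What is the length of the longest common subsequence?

Match L (A #1, B #2); then L (A #3, B #3); then A (A #4, B #4); then L (A #5, B #5); then A (A #6, B #6); then F (A #10, B #8); then E (A #11, B #9); then A (A #13, B #10); then E (A #14, B #13) — 9 characters in the same relative order in both. dp[14][14] = 9 confirms this is the maximum.

9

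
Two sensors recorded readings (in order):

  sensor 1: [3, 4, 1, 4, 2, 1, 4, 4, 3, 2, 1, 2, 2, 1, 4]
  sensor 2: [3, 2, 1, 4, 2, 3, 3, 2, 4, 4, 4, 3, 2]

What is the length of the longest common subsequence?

One common subsequence of length 8: 3 (sensor 1 #1, sensor 2 #1); then 1 (sensor 1 #3, sensor 2 #3); then 4 (sensor 1 #4, sensor 2 #4); then 2 (sensor 1 #5, sensor 2 #8); then 4 (sensor 1 #7, sensor 2 #10); then 4 (sensor 1 #8, sensor 2 #11); then 3 (sensor 1 #9, sensor 2 #12); then 2 (sensor 1 #13, sensor 2 #13), and the DP table's final entry dp[15][13] is also 8, so no common subsequence is longer.

8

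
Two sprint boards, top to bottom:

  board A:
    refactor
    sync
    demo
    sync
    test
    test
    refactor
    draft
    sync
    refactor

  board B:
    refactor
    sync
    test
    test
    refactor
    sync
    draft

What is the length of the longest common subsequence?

6

Match refactor (board A #1, board B #1) → sync (board A #4, board B #2) → test (board A #5, board B #3) → test (board A #6, board B #4) → refactor (board A #7, board B #5) → draft (board A #8, board B #7) — 6 tasks in the same relative order in both, and the DP table's final entry dp[10][7] is also 6, so no common subsequence is longer.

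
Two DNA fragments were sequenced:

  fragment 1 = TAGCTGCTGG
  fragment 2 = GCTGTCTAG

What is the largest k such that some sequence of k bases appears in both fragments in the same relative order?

One common subsequence of length 7: G [3,1], then C [4,2], then T [5,3], then G [6,4], then C [7,6], then T [8,7], then G [10,9]. The LCS DP gives dp[10][9] = 7, so this is optimal.

7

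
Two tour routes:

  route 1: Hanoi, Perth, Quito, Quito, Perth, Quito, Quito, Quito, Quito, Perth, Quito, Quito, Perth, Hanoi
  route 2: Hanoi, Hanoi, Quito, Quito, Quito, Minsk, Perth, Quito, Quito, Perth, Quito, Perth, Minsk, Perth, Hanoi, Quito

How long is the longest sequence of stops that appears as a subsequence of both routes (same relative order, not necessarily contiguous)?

10

Match Hanoi (route 1 #1, route 2 #2), then Quito (route 1 #3, route 2 #4), then Quito (route 1 #4, route 2 #5), then Perth (route 1 #5, route 2 #7), then Quito (route 1 #6, route 2 #8), then Quito (route 1 #7, route 2 #9), then Quito (route 1 #9, route 2 #11), then Perth (route 1 #10, route 2 #12), then Perth (route 1 #13, route 2 #14), then Hanoi (route 1 #14, route 2 #15) — 10 stops in the same relative order in both, and the DP table's final entry dp[14][16] is also 10, so no common subsequence is longer.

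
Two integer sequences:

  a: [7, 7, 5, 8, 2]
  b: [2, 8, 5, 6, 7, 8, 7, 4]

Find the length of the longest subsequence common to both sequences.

2

Pick 7 [1,5] → 7 [2,7]; all 2 values appear in both, in order. The LCS DP gives dp[5][8] = 2, so this is optimal.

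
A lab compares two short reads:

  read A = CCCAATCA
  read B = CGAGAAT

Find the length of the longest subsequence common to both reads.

4

One common subsequence of length 4: C [1,1] → A [4,5] → A [5,6] → T [6,7], and the DP table's final entry dp[8][7] is also 4, so no common subsequence is longer.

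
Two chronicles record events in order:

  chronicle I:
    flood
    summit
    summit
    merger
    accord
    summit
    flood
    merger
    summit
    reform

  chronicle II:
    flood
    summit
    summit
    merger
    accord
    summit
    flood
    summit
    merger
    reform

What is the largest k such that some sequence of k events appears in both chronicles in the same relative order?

9

Match flood [1,1], summit [2,2], summit [3,3], merger [4,4], accord [5,5], summit [6,6], flood [7,7], merger [8,9], reform [10,10] — 9 events in the same relative order in both. dp[10][10] = 9 confirms this is the maximum.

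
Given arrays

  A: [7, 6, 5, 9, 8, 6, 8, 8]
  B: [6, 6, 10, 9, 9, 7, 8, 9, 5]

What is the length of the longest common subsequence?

Taking 6 at A[2]=B[2], 9 at A[4]=B[5], 8 at A[5]=B[7] gives a common subsequence of length 3. dp[8][9] = 3 confirms this is the maximum.

3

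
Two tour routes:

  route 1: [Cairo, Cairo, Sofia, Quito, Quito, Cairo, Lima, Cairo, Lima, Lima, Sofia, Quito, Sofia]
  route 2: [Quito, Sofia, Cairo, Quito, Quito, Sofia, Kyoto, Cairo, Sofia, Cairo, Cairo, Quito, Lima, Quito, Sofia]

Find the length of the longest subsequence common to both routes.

8

Pick Cairo at route 1[1]=route 2[3] → Cairo at route 1[2]=route 2[8] → Sofia at route 1[3]=route 2[9] → Cairo at route 1[6]=route 2[10] → Cairo at route 1[8]=route 2[11] → Lima at route 1[10]=route 2[13] → Quito at route 1[12]=route 2[14] → Sofia at route 1[13]=route 2[15]; all 8 stops appear in both, in order. The LCS DP gives dp[13][15] = 8, so this is optimal.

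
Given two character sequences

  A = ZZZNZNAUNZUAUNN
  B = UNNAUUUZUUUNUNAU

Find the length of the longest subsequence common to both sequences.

9

One common subsequence of length 9: N (A #4, B #2), then N (A #6, B #3), then A (A #7, B #4), then U (A #8, B #7), then Z (A #10, B #8), then U (A #11, B #10), then U (A #13, B #11), then N (A #14, B #12), then N (A #15, B #14). dp[15][16] = 9 confirms this is the maximum.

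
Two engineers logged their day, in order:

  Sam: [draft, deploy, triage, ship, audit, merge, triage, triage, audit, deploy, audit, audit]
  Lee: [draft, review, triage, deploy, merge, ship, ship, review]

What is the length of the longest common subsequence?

Match draft [1,1]; then deploy [2,4]; then ship [4,7] — 3 tasks in the same relative order in both, and the DP table's final entry dp[12][8] is also 3, so no common subsequence is longer.

3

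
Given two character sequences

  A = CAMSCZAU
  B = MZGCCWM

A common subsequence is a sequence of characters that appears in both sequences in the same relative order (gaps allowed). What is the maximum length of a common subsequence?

2

Let dp[i][j] be the LCS length of the first i characters of A and the first j characters of B. dp[i][j] = dp[i-1][j-1]+1 when the i-th and j-th characters match, else max(dp[i-1][j], dp[i][j-1]).
    ·  M  Z  G  C  C  W  M
 ·  0  0  0  0  0  0  0  0
 C  0  0  0  0  1  1  1  1
 A  0  0  0  0  1  1  1  1
 M  0  1  1  1  1  1  1  2
 S  0  1  1  1  1  1  1  2
 C  0  1  1  1  2  2  2  2
 Z  0  1  2  2  2  2  2  2
 A  0  1  2  2  2  2  2  2
 U  0  1  2  2  2  2  2  2
dp[8][7] = 2. One LCS (by backtracking along matches): CM.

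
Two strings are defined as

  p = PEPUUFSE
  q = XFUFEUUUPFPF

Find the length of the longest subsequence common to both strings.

Taking E at p[2]=q[5]; then U at p[4]=q[7]; then U at p[5]=q[8]; then F at p[6]=q[12] gives a common subsequence of length 4. Since dp[8][12] = 4, nothing longer is possible.

4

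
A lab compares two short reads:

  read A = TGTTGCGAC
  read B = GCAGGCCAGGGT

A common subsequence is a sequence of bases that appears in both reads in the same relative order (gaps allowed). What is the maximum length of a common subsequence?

Match G (read A #2, read B #4), G (read A #5, read B #5), C (read A #6, read B #7), G (read A #7, read B #11) — 4 bases in the same relative order in both, and the DP table's final entry dp[9][12] is also 4, so no common subsequence is longer.

4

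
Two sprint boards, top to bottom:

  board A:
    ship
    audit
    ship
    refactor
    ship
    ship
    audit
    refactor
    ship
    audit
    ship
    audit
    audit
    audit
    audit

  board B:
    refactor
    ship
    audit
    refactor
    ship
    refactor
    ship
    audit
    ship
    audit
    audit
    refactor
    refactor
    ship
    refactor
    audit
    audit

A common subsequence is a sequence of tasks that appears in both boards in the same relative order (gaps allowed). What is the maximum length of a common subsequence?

12

Match ship at board A[1]=board B[2] → audit at board A[2]=board B[3] → refactor at board A[4]=board B[4] → ship at board A[6]=board B[5] → refactor at board A[8]=board B[6] → ship at board A[9]=board B[7] → audit at board A[10]=board B[8] → ship at board A[11]=board B[9] → audit at board A[12]=board B[10] → audit at board A[13]=board B[11] → audit at board A[14]=board B[16] → audit at board A[15]=board B[17] — 12 tasks in the same relative order in both. The LCS DP gives dp[15][17] = 12, so this is optimal.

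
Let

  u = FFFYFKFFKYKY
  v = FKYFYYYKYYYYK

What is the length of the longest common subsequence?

One common subsequence of length 6: F (u #1, v #1), then F (u #2, v #4), then Y (u #4, v #7), then K (u #6, v #8), then Y (u #10, v #12), then K (u #11, v #13), and the DP table's final entry dp[12][13] is also 6, so no common subsequence is longer.

6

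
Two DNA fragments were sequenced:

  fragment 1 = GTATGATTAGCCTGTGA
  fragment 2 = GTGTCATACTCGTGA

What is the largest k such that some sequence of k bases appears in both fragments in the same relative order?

12

Pick G (fragment 1 #1, fragment 2 #1), T (fragment 1 #2, fragment 2 #2), T (fragment 1 #4, fragment 2 #4), A (fragment 1 #6, fragment 2 #6), T (fragment 1 #8, fragment 2 #7), A (fragment 1 #9, fragment 2 #8), C (fragment 1 #11, fragment 2 #9), C (fragment 1 #12, fragment 2 #11), G (fragment 1 #14, fragment 2 #12), T (fragment 1 #15, fragment 2 #13), G (fragment 1 #16, fragment 2 #14), A (fragment 1 #17, fragment 2 #15); all 12 bases appear in both, in order. The LCS DP gives dp[17][15] = 12, so this is optimal.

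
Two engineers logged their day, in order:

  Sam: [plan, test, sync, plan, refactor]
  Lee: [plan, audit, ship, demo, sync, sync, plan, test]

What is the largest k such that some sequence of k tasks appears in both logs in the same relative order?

One common subsequence of length 3: plan (Sam #1, Lee #1), then sync (Sam #3, Lee #6), then plan (Sam #4, Lee #7). dp[5][8] = 3 confirms this is the maximum.

3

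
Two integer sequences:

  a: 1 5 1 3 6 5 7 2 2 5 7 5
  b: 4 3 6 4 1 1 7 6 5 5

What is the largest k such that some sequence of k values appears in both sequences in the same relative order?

Pick 1 at a[1]=b[5] → 1 at a[3]=b[6] → 6 at a[5]=b[8] → 5 at a[10]=b[9] → 5 at a[12]=b[10]; all 5 values appear in both, in order. Since dp[12][10] = 5, nothing longer is possible.

5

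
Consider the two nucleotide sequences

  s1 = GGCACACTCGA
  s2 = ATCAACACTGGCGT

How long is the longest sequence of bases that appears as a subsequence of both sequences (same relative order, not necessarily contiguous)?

Match C (s1 #3, s2 #3), A (s1 #4, s2 #5), C (s1 #5, s2 #6), A (s1 #6, s2 #7), C (s1 #7, s2 #8), T (s1 #8, s2 #9), C (s1 #9, s2 #12), G (s1 #10, s2 #13) — 8 bases in the same relative order in both. Since dp[11][14] = 8, nothing longer is possible.

8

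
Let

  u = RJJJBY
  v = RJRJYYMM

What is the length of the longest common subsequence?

4

Match R at u[1]=v[1] → J at u[2]=v[2] → J at u[3]=v[4] → Y at u[6]=v[6] — 4 characters in the same relative order in both, and the DP table's final entry dp[6][8] is also 4, so no common subsequence is longer.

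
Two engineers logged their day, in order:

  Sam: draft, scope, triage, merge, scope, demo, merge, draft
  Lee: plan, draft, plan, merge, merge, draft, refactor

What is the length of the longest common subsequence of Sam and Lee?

One common subsequence of length 4: draft [1,2], then merge [4,4], then merge [7,5], then draft [8,6]. Since dp[8][7] = 4, nothing longer is possible.

4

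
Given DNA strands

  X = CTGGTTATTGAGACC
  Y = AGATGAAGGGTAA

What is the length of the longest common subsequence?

7

Taking G [4,2] → A [7,3] → T [9,4] → G [10,5] → A [11,7] → G [12,10] → A [13,13] gives a common subsequence of length 7. The LCS DP gives dp[15][13] = 7, so this is optimal.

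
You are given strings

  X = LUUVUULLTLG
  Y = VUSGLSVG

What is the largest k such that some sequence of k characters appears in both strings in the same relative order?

4

Taking V [4,1], then U [5,2], then L [7,5], then G [11,8] gives a common subsequence of length 4, and the DP table's final entry dp[11][8] is also 4, so no common subsequence is longer.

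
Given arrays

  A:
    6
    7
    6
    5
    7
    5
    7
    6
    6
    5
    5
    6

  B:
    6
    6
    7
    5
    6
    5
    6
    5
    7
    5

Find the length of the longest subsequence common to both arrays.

Pick 6 (A #1, B #1), then 6 (A #3, B #2), then 7 (A #5, B #3), then 5 (A #6, B #4), then 6 (A #8, B #5), then 6 (A #9, B #7), then 5 (A #10, B #8), then 5 (A #11, B #10); all 8 values appear in both, in order. dp[12][10] = 8 confirms this is the maximum.

8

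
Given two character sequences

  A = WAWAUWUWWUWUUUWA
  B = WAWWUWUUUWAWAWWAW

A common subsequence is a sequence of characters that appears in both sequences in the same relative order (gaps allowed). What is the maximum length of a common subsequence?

11

Taking W (A #1, B #1); then A (A #2, B #2); then W (A #3, B #4); then U (A #5, B #5); then W (A #6, B #6); then U (A #7, B #9); then W (A #8, B #10); then W (A #9, B #12); then W (A #11, B #14); then W (A #15, B #15); then A (A #16, B #16) gives a common subsequence of length 11, and the DP table's final entry dp[16][17] is also 11, so no common subsequence is longer.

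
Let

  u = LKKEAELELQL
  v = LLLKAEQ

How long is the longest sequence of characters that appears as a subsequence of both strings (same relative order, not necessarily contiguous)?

5

Match L at u[1]=v[3]; then K at u[3]=v[4]; then A at u[5]=v[5]; then E at u[8]=v[6]; then Q at u[10]=v[7] — 5 characters in the same relative order in both. dp[11][7] = 5 confirms this is the maximum.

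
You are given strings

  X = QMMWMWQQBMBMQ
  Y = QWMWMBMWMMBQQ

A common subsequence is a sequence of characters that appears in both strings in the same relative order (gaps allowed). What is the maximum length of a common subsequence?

Match Q (X #1, Y #1) → M (X #2, Y #5) → M (X #3, Y #7) → W (X #4, Y #8) → M (X #5, Y #9) → M (X #10, Y #10) → B (X #11, Y #11) → Q (X #13, Y #13) — 8 characters in the same relative order in both. Since dp[13][13] = 8, nothing longer is possible.

8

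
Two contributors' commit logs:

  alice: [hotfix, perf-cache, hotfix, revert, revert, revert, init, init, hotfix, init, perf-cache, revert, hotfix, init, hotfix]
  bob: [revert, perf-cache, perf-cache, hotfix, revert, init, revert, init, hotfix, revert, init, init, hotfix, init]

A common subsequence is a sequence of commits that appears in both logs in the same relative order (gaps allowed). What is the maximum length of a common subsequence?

One common subsequence of length 9: perf-cache at alice[2]=bob[3], hotfix at alice[3]=bob[4], revert at alice[4]=bob[5], revert at alice[5]=bob[7], revert at alice[6]=bob[10], init at alice[8]=bob[11], init at alice[10]=bob[12], hotfix at alice[13]=bob[13], init at alice[14]=bob[14]. Since dp[15][14] = 9, nothing longer is possible.

9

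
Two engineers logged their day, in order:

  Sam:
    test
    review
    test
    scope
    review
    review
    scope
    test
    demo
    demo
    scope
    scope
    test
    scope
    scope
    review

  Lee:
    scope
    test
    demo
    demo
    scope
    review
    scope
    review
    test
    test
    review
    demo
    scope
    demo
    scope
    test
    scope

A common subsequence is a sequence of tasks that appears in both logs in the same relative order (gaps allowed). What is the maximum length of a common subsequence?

One common subsequence of length 10: test (Sam #1, Lee #2); then review (Sam #2, Lee #6); then scope (Sam #4, Lee #7); then review (Sam #5, Lee #8); then review (Sam #6, Lee #11); then scope (Sam #7, Lee #13); then demo (Sam #10, Lee #14); then scope (Sam #12, Lee #15); then test (Sam #13, Lee #16); then scope (Sam #15, Lee #17), and the DP table's final entry dp[16][17] is also 10, so no common subsequence is longer.

10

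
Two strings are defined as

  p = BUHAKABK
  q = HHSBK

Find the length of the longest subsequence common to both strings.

One common subsequence of length 3: H (p #3, q #2); then B (p #7, q #4); then K (p #8, q #5), and the DP table's final entry dp[8][5] is also 3, so no common subsequence is longer.

3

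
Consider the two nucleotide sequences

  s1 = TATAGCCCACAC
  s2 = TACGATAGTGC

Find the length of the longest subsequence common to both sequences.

6

Match T at s1[1]=s2[1]; then A at s1[2]=s2[5]; then T at s1[3]=s2[6]; then A at s1[4]=s2[7]; then G at s1[5]=s2[10]; then C at s1[12]=s2[11] — 6 bases in the same relative order in both. dp[12][11] = 6 confirms this is the maximum.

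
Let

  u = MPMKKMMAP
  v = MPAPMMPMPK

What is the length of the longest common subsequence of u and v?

6

Match M at u[1]=v[1] → P at u[2]=v[4] → M at u[3]=v[5] → M at u[6]=v[6] → M at u[7]=v[8] → P at u[9]=v[9] — 6 characters in the same relative order in both. Since dp[9][10] = 6, nothing longer is possible.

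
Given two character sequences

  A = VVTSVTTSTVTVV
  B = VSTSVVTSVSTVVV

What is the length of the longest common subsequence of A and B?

Pick V (A #1, B #5); then V (A #2, B #6); then T (A #3, B #7); then S (A #4, B #8); then V (A #5, B #9); then S (A #8, B #10); then T (A #9, B #11); then V (A #10, B #12); then V (A #12, B #13); then V (A #13, B #14); all 10 characters appear in both, in order. The LCS DP gives dp[13][14] = 10, so this is optimal.

10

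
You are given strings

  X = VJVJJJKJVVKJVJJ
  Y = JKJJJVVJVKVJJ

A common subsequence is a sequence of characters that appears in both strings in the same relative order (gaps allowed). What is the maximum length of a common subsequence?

10

Match J at X[2]=Y[1] → J at X[4]=Y[3] → J at X[5]=Y[4] → J at X[6]=Y[5] → J at X[8]=Y[8] → V at X[10]=Y[9] → K at X[11]=Y[10] → V at X[13]=Y[11] → J at X[14]=Y[12] → J at X[15]=Y[13] — 10 characters in the same relative order in both. dp[15][13] = 10 confirms this is the maximum.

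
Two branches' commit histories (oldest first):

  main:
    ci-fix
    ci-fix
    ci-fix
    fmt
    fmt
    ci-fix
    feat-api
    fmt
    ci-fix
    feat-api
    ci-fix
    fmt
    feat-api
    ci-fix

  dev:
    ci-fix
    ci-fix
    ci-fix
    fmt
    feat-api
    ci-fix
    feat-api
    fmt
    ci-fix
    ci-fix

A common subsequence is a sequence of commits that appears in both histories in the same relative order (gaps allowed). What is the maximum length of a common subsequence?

One common subsequence of length 9: ci-fix [1,1]; then ci-fix [2,2]; then ci-fix [3,3]; then fmt [4,4]; then ci-fix [6,6]; then feat-api [7,7]; then fmt [8,8]; then ci-fix [11,9]; then ci-fix [14,10]. dp[14][10] = 9 confirms this is the maximum.

9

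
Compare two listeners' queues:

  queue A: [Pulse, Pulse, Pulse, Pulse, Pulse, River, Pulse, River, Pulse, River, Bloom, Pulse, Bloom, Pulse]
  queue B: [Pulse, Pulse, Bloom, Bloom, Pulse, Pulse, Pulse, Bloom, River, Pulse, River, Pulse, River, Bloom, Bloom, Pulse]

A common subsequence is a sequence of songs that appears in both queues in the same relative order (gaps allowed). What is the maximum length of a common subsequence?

Match Pulse [1,1], Pulse [2,2], Pulse [3,5], Pulse [4,6], Pulse [5,7], River [6,9], Pulse [7,10], River [8,11], Pulse [9,12], River [10,13], Bloom [11,14], Bloom [13,15], Pulse [14,16] — 13 songs in the same relative order in both, and the DP table's final entry dp[14][16] is also 13, so no common subsequence is longer.

13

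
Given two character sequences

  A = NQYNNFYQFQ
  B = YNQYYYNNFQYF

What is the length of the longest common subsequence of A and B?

Pick N [1,2], Q [2,3], Y [3,6], N [4,7], N [5,8], F [6,9], Y [7,11], F [9,12]; all 8 characters appear in both, in order. The LCS DP gives dp[10][12] = 8, so this is optimal.

8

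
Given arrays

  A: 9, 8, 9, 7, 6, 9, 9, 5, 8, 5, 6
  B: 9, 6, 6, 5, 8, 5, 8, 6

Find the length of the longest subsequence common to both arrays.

Pick 9 (A #1, B #1) → 6 (A #5, B #3) → 5 (A #8, B #4) → 8 (A #9, B #5) → 5 (A #10, B #6) → 6 (A #11, B #8); all 6 values appear in both, in order. Since dp[11][8] = 6, nothing longer is possible.

6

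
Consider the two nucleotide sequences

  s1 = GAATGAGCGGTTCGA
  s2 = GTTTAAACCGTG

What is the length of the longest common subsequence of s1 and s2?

Pick G at s1[1]=s2[1], then A at s1[2]=s2[5], then A at s1[3]=s2[6], then A at s1[6]=s2[7], then C at s1[8]=s2[9], then G at s1[10]=s2[10], then T at s1[12]=s2[11], then G at s1[14]=s2[12]; all 8 bases appear in both, in order. The LCS DP gives dp[15][12] = 8, so this is optimal.

8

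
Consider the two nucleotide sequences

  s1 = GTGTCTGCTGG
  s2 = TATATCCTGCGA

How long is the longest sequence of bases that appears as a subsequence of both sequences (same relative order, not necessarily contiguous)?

Match T [2,3], T [4,5], C [5,7], T [6,8], G [7,9], C [8,10], G [10,11] — 7 bases in the same relative order in both. Since dp[11][12] = 7, nothing longer is possible.

7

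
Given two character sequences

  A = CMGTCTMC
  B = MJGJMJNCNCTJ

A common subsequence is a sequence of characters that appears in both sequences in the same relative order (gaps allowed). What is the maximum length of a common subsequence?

4

Match M (A #2, B #1) → G (A #3, B #3) → C (A #5, B #10) → T (A #6, B #11) — 4 characters in the same relative order in both. Since dp[8][12] = 4, nothing longer is possible.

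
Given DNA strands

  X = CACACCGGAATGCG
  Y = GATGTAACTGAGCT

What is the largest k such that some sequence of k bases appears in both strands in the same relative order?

Pick A (X #2, Y #6) → A (X #4, Y #7) → C (X #5, Y #8) → G (X #8, Y #10) → A (X #10, Y #11) → G (X #12, Y #12) → C (X #13, Y #13); all 7 bases appear in both, in order, and the DP table's final entry dp[14][14] is also 7, so no common subsequence is longer.

7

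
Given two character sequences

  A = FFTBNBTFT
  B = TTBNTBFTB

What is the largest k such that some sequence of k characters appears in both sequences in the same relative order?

6

Let dp[i][j] be the LCS length of the first i characters of A and the first j characters of B. dp[i][j] = dp[i-1][j-1]+1 when the i-th and j-th characters match, else max(dp[i-1][j], dp[i][j-1]).
    ·  T  T  B  N  T  B  F  T  B
 ·  0  0  0  0  0  0  0  0  0  0
 F  0  0  0  0  0  0  0  1  1  1
 F  0  0  0  0  0  0  0  1  1  1
 T  0  1  1  1  1  1  1  1  2  2
 B  0  1  1  2  2  2  2  2  2  3
 N  0  1  1  2  3  3  3  3  3  3
 B  0  1  1  2  3  3  4  4  4  4
 T  0  1  2  2  3  4  4  4  5  5
 F  0  1  2  2  3  4  4  5  5  5
 T  0  1  2  2  3  4  4  5  6  6
dp[9][9] = 6. One LCS (by backtracking along matches): TBNBFT.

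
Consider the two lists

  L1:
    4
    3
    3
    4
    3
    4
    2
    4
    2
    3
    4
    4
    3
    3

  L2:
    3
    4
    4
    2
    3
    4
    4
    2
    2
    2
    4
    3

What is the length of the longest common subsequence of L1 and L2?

8

One common subsequence of length 8: 4 (L1 #1, L2 #3), 3 (L1 #3, L2 #5), 4 (L1 #4, L2 #6), 4 (L1 #6, L2 #7), 2 (L1 #7, L2 #9), 2 (L1 #9, L2 #10), 4 (L1 #12, L2 #11), 3 (L1 #14, L2 #12). The LCS DP gives dp[14][12] = 8, so this is optimal.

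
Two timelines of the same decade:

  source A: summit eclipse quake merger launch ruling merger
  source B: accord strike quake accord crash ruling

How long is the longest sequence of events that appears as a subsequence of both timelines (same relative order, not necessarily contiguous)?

Pick quake at source A[3]=source B[3], then ruling at source A[6]=source B[6]; all 2 events appear in both, in order, and the DP table's final entry dp[7][6] is also 2, so no common subsequence is longer.

2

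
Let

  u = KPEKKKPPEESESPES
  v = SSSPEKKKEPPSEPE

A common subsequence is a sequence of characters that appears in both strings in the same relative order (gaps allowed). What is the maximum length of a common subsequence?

11

Taking P at u[2]=v[4]; then E at u[3]=v[5]; then K at u[4]=v[6]; then K at u[5]=v[7]; then K at u[6]=v[8]; then P at u[7]=v[10]; then P at u[8]=v[11]; then S at u[11]=v[12]; then E at u[12]=v[13]; then P at u[14]=v[14]; then E at u[15]=v[15] gives a common subsequence of length 11. Since dp[16][15] = 11, nothing longer is possible.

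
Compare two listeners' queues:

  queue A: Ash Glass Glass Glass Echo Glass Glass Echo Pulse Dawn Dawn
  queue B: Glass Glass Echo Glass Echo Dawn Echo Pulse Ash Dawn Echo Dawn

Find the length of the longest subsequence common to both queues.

8

Taking Glass at queue A[2]=queue B[1] → Glass at queue A[3]=queue B[2] → Glass at queue A[4]=queue B[4] → Echo at queue A[5]=queue B[5] → Echo at queue A[8]=queue B[7] → Pulse at queue A[9]=queue B[8] → Dawn at queue A[10]=queue B[10] → Dawn at queue A[11]=queue B[12] gives a common subsequence of length 8, and the DP table's final entry dp[11][12] is also 8, so no common subsequence is longer.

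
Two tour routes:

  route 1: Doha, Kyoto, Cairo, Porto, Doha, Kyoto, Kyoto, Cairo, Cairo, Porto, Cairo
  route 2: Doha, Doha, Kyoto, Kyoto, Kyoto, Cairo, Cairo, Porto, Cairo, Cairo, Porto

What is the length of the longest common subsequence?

8

One common subsequence of length 8: Doha at route 1[1]=route 2[2] → Kyoto at route 1[2]=route 2[3] → Kyoto at route 1[6]=route 2[4] → Kyoto at route 1[7]=route 2[5] → Cairo at route 1[8]=route 2[6] → Cairo at route 1[9]=route 2[7] → Porto at route 1[10]=route 2[8] → Cairo at route 1[11]=route 2[10]. dp[11][11] = 8 confirms this is the maximum.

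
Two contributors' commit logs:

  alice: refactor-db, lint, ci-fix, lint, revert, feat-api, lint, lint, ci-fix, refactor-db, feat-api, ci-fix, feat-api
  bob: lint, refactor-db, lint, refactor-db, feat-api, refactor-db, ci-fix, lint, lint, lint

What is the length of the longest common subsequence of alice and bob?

6

Match refactor-db (alice #1, bob #2) → lint (alice #2, bob #3) → ci-fix (alice #3, bob #7) → lint (alice #4, bob #8) → lint (alice #7, bob #9) → lint (alice #8, bob #10) — 6 commits in the same relative order in both, and the DP table's final entry dp[13][10] is also 6, so no common subsequence is longer.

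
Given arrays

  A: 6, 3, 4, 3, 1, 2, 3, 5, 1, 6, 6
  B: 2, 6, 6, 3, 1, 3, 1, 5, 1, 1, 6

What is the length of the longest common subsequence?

7

Let dp[i][j] be the LCS length of the first i values of A and the first j values of B. dp[i][j] = dp[i-1][j-1]+1 when the i-th and j-th values match, else max(dp[i-1][j], dp[i][j-1]).
    ·  2  6  6  3  1  3  1  5  1  1  6
 ·  0  0  0  0  0  0  0  0  0  0  0  0
 6  0  0  1  1  1  1  1  1  1  1  1  1
 3  0  0  1  1  2  2  2  2  2  2  2  2
 4  0  0  1  1  2  2  2  2  2  2  2  2
 3  0  0  1  1  2  2  3  3  3  3  3  3
 1  0  0  1  1  2  3  3  4  4  4  4  4
 2  0  1  1  1  2  3  3  4  4  4  4  4
 3  0  1  1  1  2  3  4  4  4  4  4  4
 5  0  1  1  1  2  3  4  4  5  5  5  5
 1  0  1  1  1  2  3  4  5  5  6  6  6
 6  0  1  2  2  2  3  4  5  5  6  6  7
 6  0  1  2  3  3  3  4  5  5  6  6  7
dp[11][11] = 7. One LCS (by backtracking along matches): 6, 3, 3, 1, 5, 1, 6.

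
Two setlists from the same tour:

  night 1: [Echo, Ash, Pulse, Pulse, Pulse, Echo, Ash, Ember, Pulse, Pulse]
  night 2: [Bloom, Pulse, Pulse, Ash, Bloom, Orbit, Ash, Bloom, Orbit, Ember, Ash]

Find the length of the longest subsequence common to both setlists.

One common subsequence of length 4: Pulse [3,2] → Pulse [4,3] → Ash [7,7] → Ember [8,10], and the DP table's final entry dp[10][11] is also 4, so no common subsequence is longer.

4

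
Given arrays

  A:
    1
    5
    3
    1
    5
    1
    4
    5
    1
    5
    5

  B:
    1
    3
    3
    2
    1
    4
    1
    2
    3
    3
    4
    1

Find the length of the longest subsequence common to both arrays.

6

Let dp[i][j] be the LCS length of the first i values of A and the first j values of B. dp[i][j] = dp[i-1][j-1]+1 when the i-th and j-th values match, else max(dp[i-1][j], dp[i][j-1]).
    ·  1  3  3  2  1  4  1  2  3  3  4  1
 ·  0  0  0  0  0  0  0  0  0  0  0  0  0
 1  0  1  1  1  1  1  1  1  1  1  1  1  1
 5  0  1  1  1  1  1  1  1  1  1  1  1  1
 3  0  1  2  2  2  2  2  2  2  2  2  2  2
 1  0  1  2  2  2  3  3  3  3  3  3  3  3
 5  0  1  2  2  2  3  3  3  3  3  3  3  3
 1  0  1  2  2  2  3  3  4  4  4  4  4  4
 4  0  1  2  2  2  3  4  4  4  4  4  5  5
 5  0  1  2  2  2  3  4  4  4  4  4  5  5
 1  0  1  2  2  2  3  4  5  5  5  5  5  6
 5  0  1  2  2  2  3  4  5  5  5  5  5  6
 5  0  1  2  2  2  3  4  5  5  5  5  5  6
dp[11][12] = 6. One LCS (by backtracking along matches): 1, 3, 1, 1, 4, 1.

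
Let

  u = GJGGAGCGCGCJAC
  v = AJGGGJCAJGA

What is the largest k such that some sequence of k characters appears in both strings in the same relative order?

Taking J (u #2, v #2), G (u #3, v #3), G (u #4, v #4), G (u #6, v #5), C (u #7, v #7), G (u #10, v #10), A (u #13, v #11) gives a common subsequence of length 7. The LCS DP gives dp[14][11] = 7, so this is optimal.

7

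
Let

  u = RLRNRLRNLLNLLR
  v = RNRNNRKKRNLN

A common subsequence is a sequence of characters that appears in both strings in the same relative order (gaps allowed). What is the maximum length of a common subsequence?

8

Taking R at u[1]=v[1] → R at u[3]=v[3] → N at u[4]=v[5] → R at u[5]=v[6] → R at u[7]=v[9] → N at u[8]=v[10] → L at u[10]=v[11] → N at u[11]=v[12] gives a common subsequence of length 8. The LCS DP gives dp[14][12] = 8, so this is optimal.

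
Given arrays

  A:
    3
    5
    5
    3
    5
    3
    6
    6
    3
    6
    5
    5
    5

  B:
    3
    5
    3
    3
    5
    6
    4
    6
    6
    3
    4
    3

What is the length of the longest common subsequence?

7

Match 3 (A #1, B #1), 5 (A #2, B #2), 3 (A #4, B #4), 5 (A #5, B #5), 6 (A #7, B #8), 6 (A #8, B #9), 3 (A #9, B #12) — 7 values in the same relative order in both. The LCS DP gives dp[13][12] = 7, so this is optimal.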